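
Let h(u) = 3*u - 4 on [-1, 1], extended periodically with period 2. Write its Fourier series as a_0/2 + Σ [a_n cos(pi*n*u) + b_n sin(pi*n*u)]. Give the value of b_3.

2/pi

b_3 = ∫_{-1}^{1} h(u) sin(3*pi*u) du.
Integrating by parts (boundary term plus one more integral), an antiderivative of (3*u - 4) sin(3*pi*u) is -u*cos(3*pi*u)/pi + sin(3*pi*u)/(3*pi**2) + 4*cos(3*pi*u)/(3*pi); evaluating from -1 to 1: ∫_{-1}^{1} (3*u - 4) sin(3*pi*u) du = (-1/(3*pi)) - (-7/(3*pi)) = 2/pi.
Hence b_3 = 2/pi.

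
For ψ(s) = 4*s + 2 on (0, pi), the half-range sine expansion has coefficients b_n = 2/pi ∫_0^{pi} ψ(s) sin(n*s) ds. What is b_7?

b_7 = 2/pi ∫_0^{pi} (4*s + 2) sin(7*s) ds.
Integrating by parts (boundary term plus one more integral), an antiderivative of (4*s + 2) sin(7*s) is -4*s*cos(7*s)/7 + 4*sin(7*s)/49 - 2*cos(7*s)/7; evaluating from 0 to pi: ∫_{0}^{pi} (4*s + 2) sin(7*s) ds = (2/7 + 4*pi/7) - (-2/7) = 4/7 + 4*pi/7.
Hence b_7 = (2/pi)·(4/7 + 4*pi/7) = 8*(1 + pi)/(7*pi).

8*(1 + pi)/(7*pi)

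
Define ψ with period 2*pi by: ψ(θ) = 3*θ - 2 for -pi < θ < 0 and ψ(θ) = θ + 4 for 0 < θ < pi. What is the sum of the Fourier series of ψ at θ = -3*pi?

1 - pi

θ = -3*pi differs from θ = -pi by -1 full period(s), and the series is 2*pi-periodic.
At θ = -pi the one-sided limits are ψ(-pi^-) = pi + 4 and ψ(-pi^+) = -3*pi - 2.
By Dirichlet's theorem the series converges to their average, [(pi + 4) + (-3*pi - 2)]/2 = 1 - pi.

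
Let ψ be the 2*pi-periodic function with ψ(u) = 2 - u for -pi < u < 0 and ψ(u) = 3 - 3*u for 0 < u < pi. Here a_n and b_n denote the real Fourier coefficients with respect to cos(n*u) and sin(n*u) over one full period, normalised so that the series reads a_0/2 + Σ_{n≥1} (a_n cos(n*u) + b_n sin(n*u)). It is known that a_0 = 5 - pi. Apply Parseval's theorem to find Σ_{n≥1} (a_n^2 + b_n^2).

-2*pi + 1/2 + 17*pi**2/6

Parseval: a_0^2/2 + Σ_{n≥1} (a_n^2+b_n^2) = 1/pi ∫_{-pi}^{pi} ψ(u)^2 du = -7*pi + 13 + 10*pi**2/3.
Subtract a_0^2/2 = (5 - pi)**2/2: Σ (a_n^2+b_n^2) = -2*pi + 1/2 + 17*pi**2/6.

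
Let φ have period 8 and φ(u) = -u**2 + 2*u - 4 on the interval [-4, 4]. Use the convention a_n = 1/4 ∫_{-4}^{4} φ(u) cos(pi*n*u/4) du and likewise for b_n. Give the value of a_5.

a_5 = 1/4 ∫_{-4}^{4} φ(u) cos(5*pi*u/4) du.
Integrating by parts twice (tabular method), an antiderivative of (-u**2 + 2*u - 4) cos(5*pi*u/4) is -4*u**2*sin(5*pi*u/4)/(5*pi) + 8*u*sin(5*pi*u/4)/(5*pi) - 32*u*cos(5*pi*u/4)/(25*pi**2) - 16*sin(5*pi*u/4)/(5*pi) + 128*sin(5*pi*u/4)/(125*pi**3) + 32*cos(5*pi*u/4)/(25*pi**2); evaluating from -4 to 4: ∫_{-4}^{4} (-u**2 + 2*u - 4) cos(5*pi*u/4) du = (96/(25*pi**2)) - (-32/(5*pi**2)) = 256/(25*pi**2).
Hence a_5 = (1/4)·(256/(25*pi**2)) = 64/(25*pi**2).

64/(25*pi**2)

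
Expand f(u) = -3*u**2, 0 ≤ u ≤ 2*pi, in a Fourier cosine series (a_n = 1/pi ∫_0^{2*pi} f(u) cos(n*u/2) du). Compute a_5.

48/25

a_5 = 1/pi ∫_0^{2*pi} (-3*u**2) cos(5*u/2) du.
Integrating by parts twice (tabular method), an antiderivative of (-3*u**2) cos(5*u/2) is -6*u**2*sin(5*u/2)/5 - 24*u*cos(5*u/2)/25 + 48*sin(5*u/2)/125; evaluating from 0 to 2*pi: ∫_{0}^{2*pi} (-3*u**2) cos(5*u/2) du = (48*pi/25) - (0) = 48*pi/25.
Hence a_5 = (1/pi)·(48*pi/25) = 48/25.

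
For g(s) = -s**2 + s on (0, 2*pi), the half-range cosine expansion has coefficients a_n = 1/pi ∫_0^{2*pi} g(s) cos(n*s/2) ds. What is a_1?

a_1 = 1/pi ∫_0^{2*pi} (-s**2 + s) cos(s/2) ds.
Integrating by parts twice (tabular method), an antiderivative of (-s**2 + s) cos(s/2) is -2*s**2*sin(s/2) + 2*s*sin(s/2) - 8*s*cos(s/2) + 16*sin(s/2) + 4*cos(s/2); evaluating from 0 to 2*pi: ∫_{0}^{2*pi} (-s**2 + s) cos(s/2) ds = (-4 + 16*pi) - (4) = -8 + 16*pi.
Hence a_1 = (1/pi)·(-8 + 16*pi) = 16 - 8/pi.

16 - 8/pi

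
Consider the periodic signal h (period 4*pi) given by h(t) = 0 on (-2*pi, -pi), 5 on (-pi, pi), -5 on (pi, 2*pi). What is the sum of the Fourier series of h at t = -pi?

5/2

At t = -pi the one-sided limits are h(-pi^-) = 0 and h(-pi^+) = 5.
By Dirichlet's theorem the series converges to their average, [(0) + (5)]/2 = 5/2.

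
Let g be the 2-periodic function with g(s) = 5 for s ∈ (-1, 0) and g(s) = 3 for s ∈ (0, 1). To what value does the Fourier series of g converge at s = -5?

s = -5 differs from s = -1 by -2 full period(s), and the series is 2-periodic.
At s = -1 the one-sided limits are g(-1^-) = 3 and g(-1^+) = 5.
By Dirichlet's theorem the series converges to their average, [(3) + (5)]/2 = 4.

4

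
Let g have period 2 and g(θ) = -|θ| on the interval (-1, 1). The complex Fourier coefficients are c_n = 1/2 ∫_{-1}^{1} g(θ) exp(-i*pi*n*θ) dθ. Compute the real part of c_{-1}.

Since g is real-valued, Re(c_{-1}) = 1/2 ∫_{-1}^{1} g(θ) cos(-pi*θ) dθ = a_{1}/2.
g is even and cos(-pi*θ) is even, so the integrand is even: ∫_{-1}^{1} g(θ) cos(-pi*θ) dθ = 2∫_0^{1} g(θ) cos(-pi*θ) dθ.
Integrating by parts (boundary term plus one more integral), an antiderivative of (-θ) cos(-pi*θ) is -θ*sin(pi*θ)/pi - cos(pi*θ)/pi**2; evaluating from 0 to 1: ∫_{0}^{1} (-θ) cos(-pi*θ) dθ = (pi**(-2)) - (-1/pi**2) = 2/pi**2.
So ∫_{-1}^{1} g(θ) cos(-pi*θ) dθ = 4/pi**2.
Hence Re(c_{-1}) = (1/2)·(4/pi**2) = 2/pi**2.

2/pi**2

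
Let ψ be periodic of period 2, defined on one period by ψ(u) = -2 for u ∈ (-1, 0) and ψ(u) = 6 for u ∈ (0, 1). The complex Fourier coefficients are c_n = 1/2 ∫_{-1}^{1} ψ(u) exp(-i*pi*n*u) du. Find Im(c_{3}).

-8/(3*pi)

Since ψ is real-valued, Im(c_{3}) = -1/2 ∫_{-1}^{1} ψ(u) sin(3*pi*u) du = -b_{3}/2.
Split the integral at the breakpoints.
Directly, an antiderivative of (-2) sin(3*pi*u) is 2*cos(3*pi*u)/(3*pi); evaluating from -1 to 0: ∫_{-1}^{0} (-2) sin(3*pi*u) du = (2/(3*pi)) - (-2/(3*pi)) = 4/(3*pi).
Directly, an antiderivative of (6) sin(3*pi*u) is -2*cos(3*pi*u)/pi; evaluating from 0 to 1: ∫_{0}^{1} (6) sin(3*pi*u) du = (2/pi) - (-2/pi) = 4/pi.
So ∫_{-1}^{1} ψ(u) sin(3*pi*u) du = 16/(3*pi).
Hence Im(c_{3}) = (-1/2)·(16/(3*pi)) = -8/(3*pi).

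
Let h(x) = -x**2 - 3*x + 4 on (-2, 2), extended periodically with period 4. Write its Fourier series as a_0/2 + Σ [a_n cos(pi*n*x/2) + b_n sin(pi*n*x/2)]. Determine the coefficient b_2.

b_2 = 1/2 ∫_{-2}^{2} h(x) sin(pi*x) dx.
Integrating by parts twice (tabular method), an antiderivative of (-x**2 - 3*x + 4) sin(pi*x) is x**2*cos(pi*x)/pi - 2*x*sin(pi*x)/pi**2 + 3*x*cos(pi*x)/pi - 3*sin(pi*x)/pi**2 - 4*cos(pi*x)/pi - 2*cos(pi*x)/pi**3; evaluating from -2 to 2: ∫_{-2}^{2} (-x**2 - 3*x + 4) sin(pi*x) dx = (-2/pi**3 + 6/pi) - (-6/pi - 2/pi**3) = 12/pi.
Hence b_2 = (1/2)·(12/pi) = 6/pi.

6/pi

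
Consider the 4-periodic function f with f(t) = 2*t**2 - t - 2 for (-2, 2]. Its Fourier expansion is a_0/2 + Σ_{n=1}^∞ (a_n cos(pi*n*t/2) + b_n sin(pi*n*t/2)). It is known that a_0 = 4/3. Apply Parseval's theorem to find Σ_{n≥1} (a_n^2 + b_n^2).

Parseval: a_0^2/2 + Σ_{n≥1} (a_n^2+b_n^2) = 1/2 ∫_{-2}^{2} f(t)^2 dt = 224/15.
Subtract a_0^2/2 = 8/9: Σ (a_n^2+b_n^2) = 632/45.

632/45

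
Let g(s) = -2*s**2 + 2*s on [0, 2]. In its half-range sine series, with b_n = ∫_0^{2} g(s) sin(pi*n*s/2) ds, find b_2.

4/pi

b_2 = ∫_0^{2} (-2*s**2 + 2*s) sin(pi*s) ds.
Integrating by parts twice (tabular method), an antiderivative of (-2*s**2 + 2*s) sin(pi*s) is 2*s**2*cos(pi*s)/pi - 4*s*sin(pi*s)/pi**2 - 2*s*cos(pi*s)/pi + 2*sin(pi*s)/pi**2 - 4*cos(pi*s)/pi**3; evaluating from 0 to 2: ∫_{0}^{2} (-2*s**2 + 2*s) sin(pi*s) ds = (-4/pi**3 + 4/pi) - (-4/pi**3) = 4/pi.
Hence b_2 = 4/pi.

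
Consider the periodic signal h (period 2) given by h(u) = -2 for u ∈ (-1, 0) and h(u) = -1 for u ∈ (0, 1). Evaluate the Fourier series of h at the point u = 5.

-3/2

u = 5 differs from u = 1 by 2 full period(s), and the series is 2-periodic.
At u = 1 the one-sided limits are h(1^-) = -1 and h(1^+) = -2.
By Dirichlet's theorem the series converges to their average, [(-1) + (-2)]/2 = -3/2.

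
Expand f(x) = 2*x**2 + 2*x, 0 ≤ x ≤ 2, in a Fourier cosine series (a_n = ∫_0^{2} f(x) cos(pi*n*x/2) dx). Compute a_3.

a_3 = ∫_0^{2} (2*x**2 + 2*x) cos(3*pi*x/2) dx.
Integrating by parts twice (tabular method), an antiderivative of (2*x**2 + 2*x) cos(3*pi*x/2) is 4*x**2*sin(3*pi*x/2)/(3*pi) + 4*x*sin(3*pi*x/2)/(3*pi) + 16*x*cos(3*pi*x/2)/(9*pi**2) - 32*sin(3*pi*x/2)/(27*pi**3) + 8*cos(3*pi*x/2)/(9*pi**2); evaluating from 0 to 2: ∫_{0}^{2} (2*x**2 + 2*x) cos(3*pi*x/2) dx = (-40/(9*pi**2)) - (8/(9*pi**2)) = -16/(3*pi**2).
Hence a_3 = -16/(3*pi**2).

-16/(3*pi**2)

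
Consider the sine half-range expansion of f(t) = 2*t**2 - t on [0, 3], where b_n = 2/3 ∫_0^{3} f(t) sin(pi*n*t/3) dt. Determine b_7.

6*(-24 + 245*pi**2)/(343*pi**3)

b_7 = 2/3 ∫_0^{3} (2*t**2 - t) sin(7*pi*t/3) dt.
Integrating by parts twice (tabular method), an antiderivative of (2*t**2 - t) sin(7*pi*t/3) is -6*t**2*cos(7*pi*t/3)/(7*pi) + 36*t*sin(7*pi*t/3)/(49*pi**2) + 3*t*cos(7*pi*t/3)/(7*pi) - 9*sin(7*pi*t/3)/(49*pi**2) + 108*cos(7*pi*t/3)/(343*pi**3); evaluating from 0 to 3: ∫_{0}^{3} (2*t**2 - t) sin(7*pi*t/3) dt = (9*(-12 + 245*pi**2)/(343*pi**3)) - (108/(343*pi**3)) = 9*(-24 + 245*pi**2)/(343*pi**3).
Hence b_7 = (2/3)·(9*(-24 + 245*pi**2)/(343*pi**3)) = 6*(-24 + 245*pi**2)/(343*pi**3).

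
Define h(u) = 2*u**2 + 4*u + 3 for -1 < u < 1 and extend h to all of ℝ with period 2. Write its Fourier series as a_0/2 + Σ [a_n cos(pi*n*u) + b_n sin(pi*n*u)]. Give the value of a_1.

-8/pi**2

a_1 = ∫_{-1}^{1} h(u) cos(pi*u) du.
Integrating by parts twice (tabular method), an antiderivative of (2*u**2 + 4*u + 3) cos(pi*u) is 2*u**2*sin(pi*u)/pi + 4*u*sin(pi*u)/pi + 4*u*cos(pi*u)/pi**2 - 4*sin(pi*u)/pi**3 + 3*sin(pi*u)/pi + 4*cos(pi*u)/pi**2; evaluating from -1 to 1: ∫_{-1}^{1} (2*u**2 + 4*u + 3) cos(pi*u) du = (-8/pi**2) - (0) = -8/pi**2.
Hence a_1 = -8/pi**2.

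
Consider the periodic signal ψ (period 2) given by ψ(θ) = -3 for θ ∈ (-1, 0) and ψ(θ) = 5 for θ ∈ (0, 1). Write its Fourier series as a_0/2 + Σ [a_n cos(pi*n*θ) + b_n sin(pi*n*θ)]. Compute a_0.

a_0 = ∫_{-1}^{1} ψ(θ) dθ = 2.

2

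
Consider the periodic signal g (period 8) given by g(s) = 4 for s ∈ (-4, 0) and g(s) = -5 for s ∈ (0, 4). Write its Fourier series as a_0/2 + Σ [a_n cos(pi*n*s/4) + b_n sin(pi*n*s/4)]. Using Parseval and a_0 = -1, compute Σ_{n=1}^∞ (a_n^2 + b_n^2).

81/2

Parseval: a_0^2/2 + Σ_{n≥1} (a_n^2+b_n^2) = 1/4 ∫_{-4}^{4} g(s)^2 ds = 41.
Subtract a_0^2/2 = 1/2: Σ (a_n^2+b_n^2) = 81/2.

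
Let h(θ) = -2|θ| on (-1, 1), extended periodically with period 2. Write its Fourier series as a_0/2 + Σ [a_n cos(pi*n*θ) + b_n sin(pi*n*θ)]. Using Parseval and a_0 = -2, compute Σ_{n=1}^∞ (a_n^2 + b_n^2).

Parseval: a_0^2/2 + Σ_{n≥1} (a_n^2+b_n^2) = ∫_{-1}^{1} h(θ)^2 dθ = 8/3.
Subtract a_0^2/2 = 2: Σ (a_n^2+b_n^2) = 2/3.

2/3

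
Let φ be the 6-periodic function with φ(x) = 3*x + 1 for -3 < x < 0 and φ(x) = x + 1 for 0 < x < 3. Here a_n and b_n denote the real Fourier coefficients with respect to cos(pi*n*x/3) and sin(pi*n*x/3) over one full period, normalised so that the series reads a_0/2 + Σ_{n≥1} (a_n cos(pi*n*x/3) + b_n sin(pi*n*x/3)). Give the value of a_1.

a_1 = 1/3 ∫_{-3}^{3} φ(x) cos(pi*x/3) dx.
Split the integral at the breakpoints.
Integrating by parts (boundary term plus one more integral), an antiderivative of (3*x + 1) cos(pi*x/3) is 9*x*sin(pi*x/3)/pi + 3*sin(pi*x/3)/pi + 27*cos(pi*x/3)/pi**2; evaluating from -3 to 0: ∫_{-3}^{0} (3*x + 1) cos(pi*x/3) dx = (27/pi**2) - (-27/pi**2) = 54/pi**2.
Integrating by parts (boundary term plus one more integral), an antiderivative of (x + 1) cos(pi*x/3) is 3*x*sin(pi*x/3)/pi + 3*sin(pi*x/3)/pi + 9*cos(pi*x/3)/pi**2; evaluating from 0 to 3: ∫_{0}^{3} (x + 1) cos(pi*x/3) dx = (-9/pi**2) - (9/pi**2) = -18/pi**2.
Summing the pieces and multiplying by (1/3) gives a_1 = 12/pi**2.

12/pi**2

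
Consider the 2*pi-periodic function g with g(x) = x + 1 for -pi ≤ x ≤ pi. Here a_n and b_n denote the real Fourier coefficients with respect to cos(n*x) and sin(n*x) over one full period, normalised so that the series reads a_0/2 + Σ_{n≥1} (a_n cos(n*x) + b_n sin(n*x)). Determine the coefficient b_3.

2/3

b_3 = 1/pi ∫_{-pi}^{pi} g(x) sin(3*x) dx.
Integrating by parts (boundary term plus one more integral), an antiderivative of (x + 1) sin(3*x) is -x*cos(3*x)/3 + sin(3*x)/9 - cos(3*x)/3; evaluating from -pi to pi: ∫_{-pi}^{pi} (x + 1) sin(3*x) dx = (1/3 + pi/3) - (1/3 - pi/3) = 2*pi/3.
Hence b_3 = (1/pi)·(2*pi/3) = 2/3.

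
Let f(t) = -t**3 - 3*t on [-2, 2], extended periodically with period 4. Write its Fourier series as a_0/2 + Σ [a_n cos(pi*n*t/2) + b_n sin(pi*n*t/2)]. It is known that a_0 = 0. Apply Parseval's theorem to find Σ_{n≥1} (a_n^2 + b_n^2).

2824/35

Parseval: a_0^2/2 + Σ_{n≥1} (a_n^2+b_n^2) = 1/2 ∫_{-2}^{2} f(t)^2 dt = 2824/35.
Subtract a_0^2/2 = 0: Σ (a_n^2+b_n^2) = 2824/35.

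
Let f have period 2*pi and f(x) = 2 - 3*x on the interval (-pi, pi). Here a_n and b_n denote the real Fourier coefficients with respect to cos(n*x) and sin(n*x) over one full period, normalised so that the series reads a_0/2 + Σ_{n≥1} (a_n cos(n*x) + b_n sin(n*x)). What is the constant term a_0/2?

a_0 = 1/pi ∫_{-pi}^{pi} f(x) dx = 1/pi · (4*pi) = 4.
So the constant term a_0/2 = 2.

2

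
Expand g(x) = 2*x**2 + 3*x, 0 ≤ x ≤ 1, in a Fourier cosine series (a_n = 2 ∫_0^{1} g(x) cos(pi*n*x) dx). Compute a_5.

-4/(5*pi**2)

a_5 = 2 ∫_0^{1} (2*x**2 + 3*x) cos(5*pi*x) dx.
Integrating by parts twice (tabular method), an antiderivative of (2*x**2 + 3*x) cos(5*pi*x) is 2*x**2*sin(5*pi*x)/(5*pi) + 3*x*sin(5*pi*x)/(5*pi) + 4*x*cos(5*pi*x)/(25*pi**2) - 4*sin(5*pi*x)/(125*pi**3) + 3*cos(5*pi*x)/(25*pi**2); evaluating from 0 to 1: ∫_{0}^{1} (2*x**2 + 3*x) cos(5*pi*x) dx = (-7/(25*pi**2)) - (3/(25*pi**2)) = -2/(5*pi**2).
Hence a_5 = 2·(-2/(5*pi**2)) = -4/(5*pi**2).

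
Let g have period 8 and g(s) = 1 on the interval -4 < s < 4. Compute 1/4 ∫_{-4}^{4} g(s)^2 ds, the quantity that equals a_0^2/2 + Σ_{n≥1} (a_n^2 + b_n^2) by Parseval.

2

1/4 ∫_{-4}^{4} g(s)^2 ds = 1/4 · (8) = 2.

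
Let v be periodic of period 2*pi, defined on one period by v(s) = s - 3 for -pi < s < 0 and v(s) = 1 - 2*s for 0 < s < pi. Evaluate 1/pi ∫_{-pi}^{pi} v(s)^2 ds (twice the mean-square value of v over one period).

1/pi ∫_{-pi}^{pi} v(s)^2 ds = 1/pi · (pi*(3*pi + 30 + 5*pi**2)/3) = pi + 10 + 5*pi**2/3.

pi + 10 + 5*pi**2/3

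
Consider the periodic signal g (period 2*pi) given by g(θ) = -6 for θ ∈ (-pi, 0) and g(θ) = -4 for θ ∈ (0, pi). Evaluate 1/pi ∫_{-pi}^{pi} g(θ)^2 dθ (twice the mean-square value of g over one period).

52

1/pi ∫_{-pi}^{pi} g(θ)^2 dθ = 1/pi · (52*pi) = 52.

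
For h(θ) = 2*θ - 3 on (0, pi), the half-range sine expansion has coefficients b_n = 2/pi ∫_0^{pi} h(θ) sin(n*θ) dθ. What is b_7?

4*(-3 + pi)/(7*pi)

b_7 = 2/pi ∫_0^{pi} (2*θ - 3) sin(7*θ) dθ.
Integrating by parts (boundary term plus one more integral), an antiderivative of (2*θ - 3) sin(7*θ) is -2*θ*cos(7*θ)/7 + 2*sin(7*θ)/49 + 3*cos(7*θ)/7; evaluating from 0 to pi: ∫_{0}^{pi} (2*θ - 3) sin(7*θ) dθ = (-3/7 + 2*pi/7) - (3/7) = -6/7 + 2*pi/7.
Hence b_7 = (2/pi)·(-6/7 + 2*pi/7) = 4*(-3 + pi)/(7*pi).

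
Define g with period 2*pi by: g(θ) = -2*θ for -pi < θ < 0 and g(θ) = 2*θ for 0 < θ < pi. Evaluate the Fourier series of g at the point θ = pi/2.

g is continuous at θ = pi/2 with value pi, so the series converges to pi there.

pi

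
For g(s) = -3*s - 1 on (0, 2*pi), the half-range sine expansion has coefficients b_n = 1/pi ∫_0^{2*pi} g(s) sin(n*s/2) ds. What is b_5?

4*(-3*pi - 1)/(5*pi)

b_5 = 1/pi ∫_0^{2*pi} (-3*s - 1) sin(5*s/2) ds.
Integrating by parts (boundary term plus one more integral), an antiderivative of (-3*s - 1) sin(5*s/2) is 6*s*cos(5*s/2)/5 - 12*sin(5*s/2)/25 + 2*cos(5*s/2)/5; evaluating from 0 to 2*pi: ∫_{0}^{2*pi} (-3*s - 1) sin(5*s/2) ds = (-12*pi/5 - 2/5) - (2/5) = -12*pi/5 - 4/5.
Hence b_5 = (1/pi)·(-12*pi/5 - 4/5) = 4*(-3*pi - 1)/(5*pi).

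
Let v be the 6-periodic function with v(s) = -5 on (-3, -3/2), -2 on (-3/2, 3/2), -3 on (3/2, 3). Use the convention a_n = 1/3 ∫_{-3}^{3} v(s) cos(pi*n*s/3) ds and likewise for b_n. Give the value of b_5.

2/(5*pi)

b_5 = 1/3 ∫_{-3}^{3} v(s) sin(5*pi*s/3) ds.
Split the integral at the breakpoints.
Directly, an antiderivative of (-5) sin(5*pi*s/3) is 3*cos(5*pi*s/3)/pi; evaluating from -3 to -3/2: ∫_{-3}^{-3/2} (-5) sin(5*pi*s/3) ds = (0) - (-3/pi) = 3/pi.
Directly, an antiderivative of (-2) sin(5*pi*s/3) is 6*cos(5*pi*s/3)/(5*pi); evaluating from -3/2 to 3/2: ∫_{-3/2}^{3/2} (-2) sin(5*pi*s/3) ds = (0) - (0) = 0.
Directly, an antiderivative of (-3) sin(5*pi*s/3) is 9*cos(5*pi*s/3)/(5*pi); evaluating from 3/2 to 3: ∫_{3/2}^{3} (-3) sin(5*pi*s/3) ds = (-9/(5*pi)) - (0) = -9/(5*pi).
Summing the pieces and multiplying by (1/3) gives b_5 = 2/(5*pi).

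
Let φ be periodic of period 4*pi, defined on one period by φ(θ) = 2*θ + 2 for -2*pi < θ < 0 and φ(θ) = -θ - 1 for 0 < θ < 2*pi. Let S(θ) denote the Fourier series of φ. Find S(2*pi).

1/2 - 3*pi

At θ = 2*pi the one-sided limits are φ(2*pi^-) = -2*pi - 1 and φ(2*pi^+) = 2 - 4*pi.
By Dirichlet's theorem the series converges to their average, [(-2*pi - 1) + (2 - 4*pi)]/2 = 1/2 - 3*pi.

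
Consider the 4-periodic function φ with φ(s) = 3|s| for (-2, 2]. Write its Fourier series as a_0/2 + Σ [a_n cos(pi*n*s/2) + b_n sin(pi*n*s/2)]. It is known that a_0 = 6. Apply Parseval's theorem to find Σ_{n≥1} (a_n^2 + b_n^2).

6

Parseval: a_0^2/2 + Σ_{n≥1} (a_n^2+b_n^2) = 1/2 ∫_{-2}^{2} φ(s)^2 ds = 24.
Subtract a_0^2/2 = 18: Σ (a_n^2+b_n^2) = 6.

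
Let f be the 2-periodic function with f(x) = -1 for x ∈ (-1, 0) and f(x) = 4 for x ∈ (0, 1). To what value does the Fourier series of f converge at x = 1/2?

f is continuous at x = 1/2 with value 4, so the series converges to 4 there.

4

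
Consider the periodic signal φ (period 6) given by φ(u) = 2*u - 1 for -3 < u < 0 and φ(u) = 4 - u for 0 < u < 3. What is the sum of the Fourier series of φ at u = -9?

u = -9 differs from u = -3 by -1 full period(s), and the series is 6-periodic.
At u = -3 the one-sided limits are φ(-3^-) = 1 and φ(-3^+) = -7.
By Dirichlet's theorem the series converges to their average, [(1) + (-7)]/2 = -3.

-3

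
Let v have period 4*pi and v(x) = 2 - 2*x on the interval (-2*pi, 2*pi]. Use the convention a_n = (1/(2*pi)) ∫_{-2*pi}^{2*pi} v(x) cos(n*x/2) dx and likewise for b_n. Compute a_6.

0

a_6 = (1/(2*pi)) ∫_{-2*pi}^{2*pi} v(x) cos(3*x) dx.
Integrating by parts (boundary term plus one more integral), an antiderivative of (2 - 2*x) cos(3*x) is -2*x*sin(3*x)/3 + 2*sin(3*x)/3 - 2*cos(3*x)/9; evaluating from -2*pi to 2*pi: ∫_{-2*pi}^{2*pi} (2 - 2*x) cos(3*x) dx = (-2/9) - (-2/9) = 0.
Hence a_6 = (1/(2*pi))·(0) = 0.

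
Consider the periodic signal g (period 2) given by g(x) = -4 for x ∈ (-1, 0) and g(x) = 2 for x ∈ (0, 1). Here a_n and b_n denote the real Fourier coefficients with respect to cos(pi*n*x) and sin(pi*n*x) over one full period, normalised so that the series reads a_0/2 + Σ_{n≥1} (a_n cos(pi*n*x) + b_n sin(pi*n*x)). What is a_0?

-2

a_0 = ∫_{-1}^{1} g(x) dx = -2.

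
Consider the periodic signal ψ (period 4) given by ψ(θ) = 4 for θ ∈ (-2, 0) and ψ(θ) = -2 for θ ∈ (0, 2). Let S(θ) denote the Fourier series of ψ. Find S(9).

θ = 9 differs from θ = 1 by 2 full period(s), and the series is 4-periodic.
ψ is continuous at θ = 1 with value -2, so the series converges to -2 there.

-2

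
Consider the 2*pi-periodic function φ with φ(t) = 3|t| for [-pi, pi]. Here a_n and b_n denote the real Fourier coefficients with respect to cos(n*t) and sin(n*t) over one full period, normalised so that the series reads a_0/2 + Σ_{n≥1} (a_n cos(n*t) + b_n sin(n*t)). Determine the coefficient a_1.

-12/pi

a_1 = 1/pi ∫_{-pi}^{pi} φ(t) cos(t) dt.
φ is even and cos(t) is even, so the integrand is even and a_1 = 2/pi ∫_0^{pi} φ(t) cos(t) dt.
Integrating by parts (boundary term plus one more integral), an antiderivative of (3*t) cos(t) is 3*t*sin(t) + 3*cos(t); evaluating from 0 to pi: ∫_{0}^{pi} (3*t) cos(t) dt = (-3) - (3) = -6.
Hence a_1 = (2/pi)·(-6) = -12/pi.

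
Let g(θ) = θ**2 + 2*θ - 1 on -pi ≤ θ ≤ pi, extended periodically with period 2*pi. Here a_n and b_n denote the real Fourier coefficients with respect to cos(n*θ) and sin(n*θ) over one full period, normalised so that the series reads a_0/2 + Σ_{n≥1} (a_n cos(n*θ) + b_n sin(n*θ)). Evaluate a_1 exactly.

-4

a_1 = 1/pi ∫_{-pi}^{pi} g(θ) cos(θ) dθ.
Integrating by parts twice (tabular method), an antiderivative of (θ**2 + 2*θ - 1) cos(θ) is θ**2*sin(θ) + 2*θ*sin(θ) + 2*θ*cos(θ) - 3*sin(θ) + 2*cos(θ); evaluating from -pi to pi: ∫_{-pi}^{pi} (θ**2 + 2*θ - 1) cos(θ) dθ = (-2*pi - 2) - (-2 + 2*pi) = -4*pi.
Hence a_1 = (1/pi)·(-4*pi) = -4.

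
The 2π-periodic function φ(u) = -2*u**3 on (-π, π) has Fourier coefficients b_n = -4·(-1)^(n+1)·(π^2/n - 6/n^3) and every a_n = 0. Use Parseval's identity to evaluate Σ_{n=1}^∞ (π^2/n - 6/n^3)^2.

Parseval: Σ b_n^2 = (1/π) ∫_{-π}^{π} φ(u)^2 du = 8*pi**6/7.
b_n^2 = 16·(π^2/n - 6/n^3)^2, so the sum equals (8*pi**6/7)/16 = pi**6/14.

pi**6/14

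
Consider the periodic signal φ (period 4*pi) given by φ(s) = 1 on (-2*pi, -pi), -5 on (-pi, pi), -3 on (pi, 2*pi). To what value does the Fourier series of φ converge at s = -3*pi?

-4

s = -3*pi differs from s = pi by -1 full period(s), and the series is 4*pi-periodic.
At s = pi the one-sided limits are φ(pi^-) = -5 and φ(pi^+) = -3.
By Dirichlet's theorem the series converges to their average, [(-5) + (-3)]/2 = -4.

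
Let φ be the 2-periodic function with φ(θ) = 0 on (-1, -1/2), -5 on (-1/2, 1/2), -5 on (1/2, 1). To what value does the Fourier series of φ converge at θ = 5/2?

-5

θ = 5/2 differs from θ = 1/2 by 1 full period(s), and the series is 2-periodic.
φ is continuous at θ = 1/2 with value -5, so the series converges to -5 there.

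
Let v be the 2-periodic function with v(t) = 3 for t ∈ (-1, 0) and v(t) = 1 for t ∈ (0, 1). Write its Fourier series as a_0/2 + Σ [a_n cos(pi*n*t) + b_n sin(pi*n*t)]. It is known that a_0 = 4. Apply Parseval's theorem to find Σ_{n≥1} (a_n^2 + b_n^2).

2

Parseval: a_0^2/2 + Σ_{n≥1} (a_n^2+b_n^2) = ∫_{-1}^{1} v(t)^2 dt = 10.
Subtract a_0^2/2 = 8: Σ (a_n^2+b_n^2) = 2.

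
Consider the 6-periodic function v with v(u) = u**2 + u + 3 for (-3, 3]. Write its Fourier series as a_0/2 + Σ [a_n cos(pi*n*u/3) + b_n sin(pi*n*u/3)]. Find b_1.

b_1 = 1/3 ∫_{-3}^{3} v(u) sin(pi*u/3) du.
Integrating by parts twice (tabular method), an antiderivative of (u**2 + u + 3) sin(pi*u/3) is -3*u**2*cos(pi*u/3)/pi + 18*u*sin(pi*u/3)/pi**2 - 3*u*cos(pi*u/3)/pi + 9*sin(pi*u/3)/pi**2 - 9*cos(pi*u/3)/pi + 54*cos(pi*u/3)/pi**3; evaluating from -3 to 3: ∫_{-3}^{3} (u**2 + u + 3) sin(pi*u/3) du = (-54/pi**3 + 45/pi) - (-54/pi**3 + 27/pi) = 18/pi.
Hence b_1 = (1/3)·(18/pi) = 6/pi.

6/pi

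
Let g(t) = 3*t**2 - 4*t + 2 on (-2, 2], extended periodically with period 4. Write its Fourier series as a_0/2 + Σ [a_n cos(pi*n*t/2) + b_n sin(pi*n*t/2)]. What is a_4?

3/pi**2

a_4 = 1/2 ∫_{-2}^{2} g(t) cos(2*pi*t) dt.
Integrating by parts twice (tabular method), an antiderivative of (3*t**2 - 4*t + 2) cos(2*pi*t) is 3*t**2*sin(2*pi*t)/(2*pi) - 2*t*sin(2*pi*t)/pi + 3*t*cos(2*pi*t)/(2*pi**2) - 3*sin(2*pi*t)/(4*pi**3) + sin(2*pi*t)/pi - cos(2*pi*t)/pi**2; evaluating from -2 to 2: ∫_{-2}^{2} (3*t**2 - 4*t + 2) cos(2*pi*t) dt = (2/pi**2) - (-4/pi**2) = 6/pi**2.
Hence a_4 = (1/2)·(6/pi**2) = 3/pi**2.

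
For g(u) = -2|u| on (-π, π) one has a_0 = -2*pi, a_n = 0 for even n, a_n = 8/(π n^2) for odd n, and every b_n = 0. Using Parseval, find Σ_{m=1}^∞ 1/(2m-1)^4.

Parseval: a_0^2/2 + Σ a_n^2 = (1/π) ∫_{-π}^{π} g(u)^2 du = 8*pi**2/3.
Subtract a_0^2/2 = 2*pi**2: Σ a_n^2 = 2*pi**2/3.
Only odd n contribute, with a_n^2 = 64/(π^2 n^4), so Σ_{m≥1} 1/(2m-1)^4 = π^2·(2*pi**2/3)/64 = pi**4/96.

pi**4/96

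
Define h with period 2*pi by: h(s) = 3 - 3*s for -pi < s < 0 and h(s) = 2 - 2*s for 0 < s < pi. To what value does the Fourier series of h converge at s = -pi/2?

h is continuous at s = -pi/2 with value 3 + 3*pi/2, so the series converges to 3 + 3*pi/2 there.

3 + 3*pi/2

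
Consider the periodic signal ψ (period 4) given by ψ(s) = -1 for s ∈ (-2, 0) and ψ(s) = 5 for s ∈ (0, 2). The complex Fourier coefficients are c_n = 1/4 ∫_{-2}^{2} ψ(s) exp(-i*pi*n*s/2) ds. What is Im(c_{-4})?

0

Since ψ is real-valued, Im(c_{-4}) = -1/4 ∫_{-2}^{2} ψ(s) sin(-2*pi*s) ds = b_{4}/2.
Split the integral at the breakpoints.
Directly, an antiderivative of (-1) sin(-2*pi*s) is -cos(2*pi*s)/(2*pi); evaluating from -2 to 0: ∫_{-2}^{0} (-1) sin(-2*pi*s) ds = (-1/(2*pi)) - (-1/(2*pi)) = 0.
Directly, an antiderivative of (5) sin(-2*pi*s) is 5*cos(2*pi*s)/(2*pi); evaluating from 0 to 2: ∫_{0}^{2} (5) sin(-2*pi*s) ds = (5/(2*pi)) - (5/(2*pi)) = 0.
So ∫_{-2}^{2} ψ(s) sin(-2*pi*s) ds = 0.
Hence Im(c_{-4}) = (-1/4)·(0) = 0.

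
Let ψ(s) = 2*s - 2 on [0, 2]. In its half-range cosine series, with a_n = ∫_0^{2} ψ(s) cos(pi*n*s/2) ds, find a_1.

a_1 = ∫_0^{2} (2*s - 2) cos(pi*s/2) ds.
Integrating by parts (boundary term plus one more integral), an antiderivative of (2*s - 2) cos(pi*s/2) is 4*s*sin(pi*s/2)/pi - 4*sin(pi*s/2)/pi + 8*cos(pi*s/2)/pi**2; evaluating from 0 to 2: ∫_{0}^{2} (2*s - 2) cos(pi*s/2) ds = (-8/pi**2) - (8/pi**2) = -16/pi**2.
Hence a_1 = -16/pi**2.

-16/pi**2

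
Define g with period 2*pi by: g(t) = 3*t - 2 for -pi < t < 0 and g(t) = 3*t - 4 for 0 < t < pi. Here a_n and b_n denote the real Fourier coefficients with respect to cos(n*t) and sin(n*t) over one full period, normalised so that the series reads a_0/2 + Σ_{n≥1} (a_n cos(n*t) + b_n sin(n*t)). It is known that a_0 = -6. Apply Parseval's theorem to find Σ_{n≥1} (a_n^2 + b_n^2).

-6*pi + 2 + 6*pi**2

Parseval: a_0^2/2 + Σ_{n≥1} (a_n^2+b_n^2) = 1/pi ∫_{-pi}^{pi} g(t)^2 dt = -6*pi + 20 + 6*pi**2.
Subtract a_0^2/2 = 18: Σ (a_n^2+b_n^2) = -6*pi + 2 + 6*pi**2.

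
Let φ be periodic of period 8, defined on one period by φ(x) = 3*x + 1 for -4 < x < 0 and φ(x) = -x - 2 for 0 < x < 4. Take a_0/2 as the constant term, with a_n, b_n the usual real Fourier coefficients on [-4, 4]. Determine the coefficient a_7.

a_7 = 1/4 ∫_{-4}^{4} φ(x) cos(7*pi*x/4) dx.
Split the integral at the breakpoints.
Integrating by parts (boundary term plus one more integral), an antiderivative of (3*x + 1) cos(7*pi*x/4) is 12*x*sin(7*pi*x/4)/(7*pi) + 4*sin(7*pi*x/4)/(7*pi) + 48*cos(7*pi*x/4)/(49*pi**2); evaluating from -4 to 0: ∫_{-4}^{0} (3*x + 1) cos(7*pi*x/4) dx = (48/(49*pi**2)) - (-48/(49*pi**2)) = 96/(49*pi**2).
Integrating by parts (boundary term plus one more integral), an antiderivative of (-x - 2) cos(7*pi*x/4) is -4*x*sin(7*pi*x/4)/(7*pi) - 8*sin(7*pi*x/4)/(7*pi) - 16*cos(7*pi*x/4)/(49*pi**2); evaluating from 0 to 4: ∫_{0}^{4} (-x - 2) cos(7*pi*x/4) dx = (16/(49*pi**2)) - (-16/(49*pi**2)) = 32/(49*pi**2).
Summing the pieces and multiplying by (1/4) gives a_7 = 32/(49*pi**2).

32/(49*pi**2)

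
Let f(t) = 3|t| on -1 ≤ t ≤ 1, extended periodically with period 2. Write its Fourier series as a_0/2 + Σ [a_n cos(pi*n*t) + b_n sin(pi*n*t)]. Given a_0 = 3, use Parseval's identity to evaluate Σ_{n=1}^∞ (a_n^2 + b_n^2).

3/2

Parseval: a_0^2/2 + Σ_{n≥1} (a_n^2+b_n^2) = ∫_{-1}^{1} f(t)^2 dt = 6.
Subtract a_0^2/2 = 9/2: Σ (a_n^2+b_n^2) = 3/2.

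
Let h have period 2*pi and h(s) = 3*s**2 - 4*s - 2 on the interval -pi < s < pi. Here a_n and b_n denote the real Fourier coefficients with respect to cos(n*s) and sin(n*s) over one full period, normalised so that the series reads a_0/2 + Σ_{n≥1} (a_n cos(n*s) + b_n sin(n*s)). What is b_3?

b_3 = 1/pi ∫_{-pi}^{pi} h(s) sin(3*s) ds.
Integrating by parts twice (tabular method), an antiderivative of (3*s**2 - 4*s - 2) sin(3*s) is -s**2*cos(3*s) + 2*s*sin(3*s)/3 + 4*s*cos(3*s)/3 - 4*sin(3*s)/9 + 8*cos(3*s)/9; evaluating from -pi to pi: ∫_{-pi}^{pi} (3*s**2 - 4*s - 2) sin(3*s) ds = (-4*pi/3 - 8/9 + pi**2) - (-8/9 + 4*pi/3 + pi**2) = -8*pi/3.
Hence b_3 = (1/pi)·(-8*pi/3) = -8/3.

-8/3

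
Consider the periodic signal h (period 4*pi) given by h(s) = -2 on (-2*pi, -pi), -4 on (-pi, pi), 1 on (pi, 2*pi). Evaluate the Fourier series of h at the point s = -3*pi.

-3/2

s = -3*pi differs from s = pi by -1 full period(s), and the series is 4*pi-periodic.
At s = pi the one-sided limits are h(pi^-) = -4 and h(pi^+) = 1.
By Dirichlet's theorem the series converges to their average, [(-4) + (1)]/2 = -3/2.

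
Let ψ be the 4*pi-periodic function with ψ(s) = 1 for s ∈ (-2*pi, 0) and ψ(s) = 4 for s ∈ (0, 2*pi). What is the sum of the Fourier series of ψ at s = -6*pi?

s = -6*pi differs from s = -2*pi by -1 full period(s), and the series is 4*pi-periodic.
At s = -2*pi the one-sided limits are ψ(-2*pi^-) = 4 and ψ(-2*pi^+) = 1.
By Dirichlet's theorem the series converges to their average, [(4) + (1)]/2 = 5/2.

5/2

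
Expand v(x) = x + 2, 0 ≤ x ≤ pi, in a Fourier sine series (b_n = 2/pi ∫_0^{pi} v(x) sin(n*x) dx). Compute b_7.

2*(pi + 4)/(7*pi)

b_7 = 2/pi ∫_0^{pi} (x + 2) sin(7*x) dx.
Integrating by parts (boundary term plus one more integral), an antiderivative of (x + 2) sin(7*x) is -x*cos(7*x)/7 + sin(7*x)/49 - 2*cos(7*x)/7; evaluating from 0 to pi: ∫_{0}^{pi} (x + 2) sin(7*x) dx = (2/7 + pi/7) - (-2/7) = pi/7 + 4/7.
Hence b_7 = (2/pi)·(pi/7 + 4/7) = 2*(pi + 4)/(7*pi).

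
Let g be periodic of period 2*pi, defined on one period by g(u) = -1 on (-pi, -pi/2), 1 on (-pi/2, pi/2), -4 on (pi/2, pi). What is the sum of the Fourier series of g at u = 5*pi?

-5/2

u = 5*pi differs from u = pi by 2 full period(s), and the series is 2*pi-periodic.
At u = pi the one-sided limits are g(pi^-) = -4 and g(pi^+) = -1.
By Dirichlet's theorem the series converges to their average, [(-4) + (-1)]/2 = -5/2.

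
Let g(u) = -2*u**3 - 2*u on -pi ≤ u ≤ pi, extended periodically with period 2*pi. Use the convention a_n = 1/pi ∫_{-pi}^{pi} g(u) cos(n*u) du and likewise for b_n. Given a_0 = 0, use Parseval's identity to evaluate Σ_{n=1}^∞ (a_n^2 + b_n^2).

8*pi**2*(35 + 42*pi**2 + 15*pi**4)/105

Parseval: a_0^2/2 + Σ_{n≥1} (a_n^2+b_n^2) = 1/pi ∫_{-pi}^{pi} g(u)^2 du = 8*pi**2*(35 + 42*pi**2 + 15*pi**4)/105.
Subtract a_0^2/2 = 0: Σ (a_n^2+b_n^2) = 8*pi**2*(35 + 42*pi**2 + 15*pi**4)/105.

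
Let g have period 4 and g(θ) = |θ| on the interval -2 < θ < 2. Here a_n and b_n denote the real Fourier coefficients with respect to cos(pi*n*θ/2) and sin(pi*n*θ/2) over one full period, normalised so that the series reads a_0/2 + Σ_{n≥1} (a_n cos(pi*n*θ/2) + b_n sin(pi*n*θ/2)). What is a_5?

a_5 = 1/2 ∫_{-2}^{2} g(θ) cos(5*pi*θ/2) dθ.
g is even and cos(5*pi*θ/2) is even, so the integrand is even and a_5 = ∫_0^{2} g(θ) cos(5*pi*θ/2) dθ.
Integrating by parts (boundary term plus one more integral), an antiderivative of (θ) cos(5*pi*θ/2) is 2*θ*sin(5*pi*θ/2)/(5*pi) + 4*cos(5*pi*θ/2)/(25*pi**2); evaluating from 0 to 2: ∫_{0}^{2} (θ) cos(5*pi*θ/2) dθ = (-4/(25*pi**2)) - (4/(25*pi**2)) = -8/(25*pi**2).
Hence a_5 = -8/(25*pi**2).

-8/(25*pi**2)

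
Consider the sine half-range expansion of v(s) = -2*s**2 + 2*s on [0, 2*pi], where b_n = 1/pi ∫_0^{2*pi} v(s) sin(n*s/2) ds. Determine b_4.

-2 + 4*pi

b_4 = 1/pi ∫_0^{2*pi} (-2*s**2 + 2*s) sin(2*s) ds.
Integrating by parts twice (tabular method), an antiderivative of (-2*s**2 + 2*s) sin(2*s) is s**2*cos(2*s) - s*sin(2*s) - s*cos(2*s) + sin(2*s)/2 - cos(2*s)/2; evaluating from 0 to 2*pi: ∫_{0}^{2*pi} (-2*s**2 + 2*s) sin(2*s) ds = (-2*pi - 1/2 + 4*pi**2) - (-1/2) = 2*pi*(-1 + 2*pi).
Hence b_4 = (1/pi)·(2*pi*(-1 + 2*pi)) = -2 + 4*pi.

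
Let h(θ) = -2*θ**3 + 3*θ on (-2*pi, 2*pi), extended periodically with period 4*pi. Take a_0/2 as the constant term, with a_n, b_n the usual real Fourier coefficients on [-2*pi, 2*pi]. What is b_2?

b_2 = (1/(2*pi)) ∫_{-2*pi}^{2*pi} h(θ) sin(θ) dθ.
h is odd and sin(θ) is odd, so the integrand is even and b_2 = 1/pi ∫_0^{2*pi} h(θ) sin(θ) dθ.
Integrating by parts three times (tabular method), an antiderivative of (-2*θ**3 + 3*θ) sin(θ) is 2*θ**3*cos(θ) - 6*θ**2*sin(θ) - 15*θ*cos(θ) + 15*sin(θ); evaluating from 0 to 2*pi: ∫_{0}^{2*pi} (-2*θ**3 + 3*θ) sin(θ) dθ = (-30*pi + 16*pi**3) - (0) = -30*pi + 16*pi**3.
Hence b_2 = (1/pi)·(-30*pi + 16*pi**3) = -30 + 16*pi**2.

-30 + 16*pi**2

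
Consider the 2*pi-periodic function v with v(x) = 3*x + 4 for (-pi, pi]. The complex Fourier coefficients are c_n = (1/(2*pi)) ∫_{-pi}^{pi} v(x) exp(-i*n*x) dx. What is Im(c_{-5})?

Since v is real-valued, Im(c_{-5}) = -(1/(2*pi)) ∫_{-pi}^{pi} v(x) sin(-5*x) dx = b_{5}/2.
Integrating by parts (boundary term plus one more integral), an antiderivative of (3*x + 4) sin(-5*x) is 3*x*cos(5*x)/5 - 3*sin(5*x)/25 + 4*cos(5*x)/5; evaluating from -pi to pi: ∫_{-pi}^{pi} (3*x + 4) sin(-5*x) dx = (-3*pi/5 - 4/5) - (-4/5 + 3*pi/5) = -6*pi/5.
Hence Im(c_{-5}) = (-1/(2*pi))·(-6*pi/5) = 3/5.

3/5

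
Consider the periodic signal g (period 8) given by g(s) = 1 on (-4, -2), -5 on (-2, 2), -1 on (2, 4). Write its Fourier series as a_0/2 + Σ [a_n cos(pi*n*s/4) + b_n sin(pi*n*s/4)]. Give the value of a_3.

a_3 = 1/4 ∫_{-4}^{4} g(s) cos(3*pi*s/4) ds.
Split the integral at the breakpoints.
Directly, an antiderivative of (1) cos(3*pi*s/4) is 4*sin(3*pi*s/4)/(3*pi); evaluating from -4 to -2: ∫_{-4}^{-2} (1) cos(3*pi*s/4) ds = (4/(3*pi)) - (0) = 4/(3*pi).
Directly, an antiderivative of (-5) cos(3*pi*s/4) is -20*sin(3*pi*s/4)/(3*pi); evaluating from -2 to 2: ∫_{-2}^{2} (-5) cos(3*pi*s/4) ds = (20/(3*pi)) - (-20/(3*pi)) = 40/(3*pi).
Directly, an antiderivative of (-1) cos(3*pi*s/4) is -4*sin(3*pi*s/4)/(3*pi); evaluating from 2 to 4: ∫_{2}^{4} (-1) cos(3*pi*s/4) ds = (0) - (4/(3*pi)) = -4/(3*pi).
Summing the pieces and multiplying by (1/4) gives a_3 = 10/(3*pi).

10/(3*pi)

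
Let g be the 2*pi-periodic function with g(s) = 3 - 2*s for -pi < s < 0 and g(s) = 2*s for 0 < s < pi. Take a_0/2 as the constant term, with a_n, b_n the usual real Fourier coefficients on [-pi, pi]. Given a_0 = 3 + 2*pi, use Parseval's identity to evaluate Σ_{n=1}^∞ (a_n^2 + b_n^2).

9/2 + 2*pi**2/3

Parseval: a_0^2/2 + Σ_{n≥1} (a_n^2+b_n^2) = 1/pi ∫_{-pi}^{pi} g(s)^2 ds = 9 + 6*pi + 8*pi**2/3.
Subtract a_0^2/2 = (3 + 2*pi)**2/2: Σ (a_n^2+b_n^2) = 9/2 + 2*pi**2/3.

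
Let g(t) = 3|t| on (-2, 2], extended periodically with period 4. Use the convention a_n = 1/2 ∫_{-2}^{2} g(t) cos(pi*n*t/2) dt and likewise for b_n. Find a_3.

-8/(3*pi**2)

a_3 = 1/2 ∫_{-2}^{2} g(t) cos(3*pi*t/2) dt.
g is even and cos(3*pi*t/2) is even, so the integrand is even and a_3 = ∫_0^{2} g(t) cos(3*pi*t/2) dt.
Integrating by parts (boundary term plus one more integral), an antiderivative of (3*t) cos(3*pi*t/2) is 2*t*sin(3*pi*t/2)/pi + 4*cos(3*pi*t/2)/(3*pi**2); evaluating from 0 to 2: ∫_{0}^{2} (3*t) cos(3*pi*t/2) dt = (-4/(3*pi**2)) - (4/(3*pi**2)) = -8/(3*pi**2).
Hence a_3 = -8/(3*pi**2).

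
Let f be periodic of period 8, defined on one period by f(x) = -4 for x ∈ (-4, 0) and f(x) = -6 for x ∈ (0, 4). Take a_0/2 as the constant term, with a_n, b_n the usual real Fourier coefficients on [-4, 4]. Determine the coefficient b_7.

-4/(7*pi)

b_7 = 1/4 ∫_{-4}^{4} f(x) sin(7*pi*x/4) dx.
Split the integral at the breakpoints.
Directly, an antiderivative of (-4) sin(7*pi*x/4) is 16*cos(7*pi*x/4)/(7*pi); evaluating from -4 to 0: ∫_{-4}^{0} (-4) sin(7*pi*x/4) dx = (16/(7*pi)) - (-16/(7*pi)) = 32/(7*pi).
Directly, an antiderivative of (-6) sin(7*pi*x/4) is 24*cos(7*pi*x/4)/(7*pi); evaluating from 0 to 4: ∫_{0}^{4} (-6) sin(7*pi*x/4) dx = (-24/(7*pi)) - (24/(7*pi)) = -48/(7*pi).
Summing the pieces and multiplying by (1/4) gives b_7 = -4/(7*pi).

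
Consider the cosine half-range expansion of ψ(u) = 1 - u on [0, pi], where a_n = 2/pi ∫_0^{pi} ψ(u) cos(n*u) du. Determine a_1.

4/pi

a_1 = 2/pi ∫_0^{pi} (1 - u) cos(u) du.
Integrating by parts (boundary term plus one more integral), an antiderivative of (1 - u) cos(u) is -u*sin(u) + sin(u) - cos(u); evaluating from 0 to pi: ∫_{0}^{pi} (1 - u) cos(u) du = (1) - (-1) = 2.
Hence a_1 = (2/pi)·(2) = 4/pi.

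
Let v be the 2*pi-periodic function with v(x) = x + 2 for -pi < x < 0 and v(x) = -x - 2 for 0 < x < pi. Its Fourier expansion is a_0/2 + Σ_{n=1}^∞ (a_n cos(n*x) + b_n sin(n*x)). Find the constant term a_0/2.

-pi/2

a_0 = 1/pi ∫_{-pi}^{pi} v(x) dx = 1/pi · (-pi**2) = -pi.
So the constant term a_0/2 = -pi/2.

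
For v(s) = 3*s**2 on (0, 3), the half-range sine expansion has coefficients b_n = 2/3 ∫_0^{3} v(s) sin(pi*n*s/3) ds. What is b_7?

b_7 = 2/3 ∫_0^{3} (3*s**2) sin(7*pi*s/3) ds.
Integrating by parts twice (tabular method), an antiderivative of (3*s**2) sin(7*pi*s/3) is -9*s**2*cos(7*pi*s/3)/(7*pi) + 54*s*sin(7*pi*s/3)/(49*pi**2) + 162*cos(7*pi*s/3)/(343*pi**3); evaluating from 0 to 3: ∫_{0}^{3} (3*s**2) sin(7*pi*s/3) ds = (81*(-2 + 49*pi**2)/(343*pi**3)) - (162/(343*pi**3)) = 81*(-4 + 49*pi**2)/(343*pi**3).
Hence b_7 = (2/3)·(81*(-4 + 49*pi**2)/(343*pi**3)) = 54*(-4 + 49*pi**2)/(343*pi**3).

54*(-4 + 49*pi**2)/(343*pi**3)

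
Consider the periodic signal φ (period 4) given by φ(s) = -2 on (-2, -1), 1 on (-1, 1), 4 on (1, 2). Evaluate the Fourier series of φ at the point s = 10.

1

s = 10 differs from s = 2 by 2 full period(s), and the series is 4-periodic.
At s = 2 the one-sided limits are φ(2^-) = 4 and φ(2^+) = -2.
By Dirichlet's theorem the series converges to their average, [(4) + (-2)]/2 = 1.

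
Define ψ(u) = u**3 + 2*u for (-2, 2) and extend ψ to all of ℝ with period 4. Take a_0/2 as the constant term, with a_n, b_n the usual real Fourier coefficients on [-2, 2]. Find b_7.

24*(-4 + 49*pi**2)/(343*pi**3)

b_7 = 1/2 ∫_{-2}^{2} ψ(u) sin(7*pi*u/2) du.
ψ is odd and sin(7*pi*u/2) is odd, so the integrand is even and b_7 = ∫_0^{2} ψ(u) sin(7*pi*u/2) du.
Integrating by parts three times (tabular method), an antiderivative of (u**3 + 2*u) sin(7*pi*u/2) is -2*u**3*cos(7*pi*u/2)/(7*pi) + 12*u**2*sin(7*pi*u/2)/(49*pi**2) - 4*u*cos(7*pi*u/2)/(7*pi) + 48*u*cos(7*pi*u/2)/(343*pi**3) - 96*sin(7*pi*u/2)/(2401*pi**4) + 8*sin(7*pi*u/2)/(49*pi**2); evaluating from 0 to 2: ∫_{0}^{2} (u**3 + 2*u) sin(7*pi*u/2) du = (24*(-4 + 49*pi**2)/(343*pi**3)) - (0) = 24*(-4 + 49*pi**2)/(343*pi**3).
Hence b_7 = 24*(-4 + 49*pi**2)/(343*pi**3).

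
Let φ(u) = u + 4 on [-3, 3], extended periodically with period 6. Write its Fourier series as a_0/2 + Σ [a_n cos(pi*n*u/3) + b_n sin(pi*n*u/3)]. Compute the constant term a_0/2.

4

a_0 = 1/3 ∫_{-3}^{3} φ(u) du = 1/3 · (24) = 8.
So the constant term a_0/2 = 4.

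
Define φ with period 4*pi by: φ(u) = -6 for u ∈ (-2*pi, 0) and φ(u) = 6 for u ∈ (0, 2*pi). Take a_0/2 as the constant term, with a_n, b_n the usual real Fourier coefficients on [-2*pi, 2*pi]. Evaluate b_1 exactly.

24/pi

b_1 = (1/(2*pi)) ∫_{-2*pi}^{2*pi} φ(u) sin(u/2) du.
φ is odd and sin(u/2) is odd, so the integrand is even and b_1 = 1/pi ∫_0^{2*pi} φ(u) sin(u/2) du.
Directly, an antiderivative of (6) sin(u/2) is -12*cos(u/2); evaluating from 0 to 2*pi: ∫_{0}^{2*pi} (6) sin(u/2) du = (12) - (-12) = 24.
Hence b_1 = (1/pi)·(24) = 24/pi.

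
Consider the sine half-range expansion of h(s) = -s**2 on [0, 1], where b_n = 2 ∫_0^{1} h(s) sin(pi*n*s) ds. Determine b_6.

1/(3*pi)

b_6 = 2 ∫_0^{1} (-s**2) sin(6*pi*s) ds.
Integrating by parts twice (tabular method), an antiderivative of (-s**2) sin(6*pi*s) is s**2*cos(6*pi*s)/(6*pi) - s*sin(6*pi*s)/(18*pi**2) - cos(6*pi*s)/(108*pi**3); evaluating from 0 to 1: ∫_{0}^{1} (-s**2) sin(6*pi*s) ds = ((-1 + 18*pi**2)/(108*pi**3)) - (-1/(108*pi**3)) = 1/(6*pi).
Hence b_6 = 2·(1/(6*pi)) = 1/(3*pi).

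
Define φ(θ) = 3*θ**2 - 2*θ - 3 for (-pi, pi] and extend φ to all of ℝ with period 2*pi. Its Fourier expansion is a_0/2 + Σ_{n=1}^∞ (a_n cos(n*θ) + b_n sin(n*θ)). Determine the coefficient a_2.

a_2 = 1/pi ∫_{-pi}^{pi} φ(θ) cos(2*θ) dθ.
Integrating by parts twice (tabular method), an antiderivative of (3*θ**2 - 2*θ - 3) cos(2*θ) is 3*θ**2*sin(2*θ)/2 - θ*sin(2*θ) + 3*θ*cos(2*θ)/2 - 9*sin(2*θ)/4 - cos(2*θ)/2; evaluating from -pi to pi: ∫_{-pi}^{pi} (3*θ**2 - 2*θ - 3) cos(2*θ) dθ = (-1/2 + 3*pi/2) - (-3*pi/2 - 1/2) = 3*pi.
Hence a_2 = (1/pi)·(3*pi) = 3.

3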